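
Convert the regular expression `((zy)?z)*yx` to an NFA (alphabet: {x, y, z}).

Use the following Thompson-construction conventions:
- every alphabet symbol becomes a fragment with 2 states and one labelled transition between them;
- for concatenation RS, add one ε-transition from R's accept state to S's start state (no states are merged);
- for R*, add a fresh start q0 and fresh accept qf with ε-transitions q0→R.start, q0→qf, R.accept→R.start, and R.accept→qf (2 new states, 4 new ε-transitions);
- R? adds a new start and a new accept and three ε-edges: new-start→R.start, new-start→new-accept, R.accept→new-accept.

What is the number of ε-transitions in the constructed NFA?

11

Recursing over subexpressions:
Each of the 5 symbol leaves contributes 0 ε-transitions.
  zy — 1 ε-transition
  (zy)? — 4 ε-transitions
  (zy)?z — 5 ε-transitions
  ((zy)?z)* — 9 ε-transitions
  ((zy)?z)*yx — 11 ε-transitions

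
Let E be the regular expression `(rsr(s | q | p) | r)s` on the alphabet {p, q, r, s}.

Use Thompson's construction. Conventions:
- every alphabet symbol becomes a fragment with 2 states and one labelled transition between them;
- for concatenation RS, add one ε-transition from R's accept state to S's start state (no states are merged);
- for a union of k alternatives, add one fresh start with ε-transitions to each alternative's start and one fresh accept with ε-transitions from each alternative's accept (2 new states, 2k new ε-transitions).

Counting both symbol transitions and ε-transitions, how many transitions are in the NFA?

Recursing over subexpressions:
Each of the 8 symbol leaves contributes 1 transition (1 symbol, 0 ε).
  s | q | p = 9 transitions (3 symbol, 6 ε)
  rsr(s | q | p) = 15 transitions (6 symbol, 9 ε)
  rsr(s | q | p) | r = 20 transitions (7 symbol, 13 ε)
  (rsr(s | q | p) | r)s = 22 transitions (8 symbol, 14 ε)

22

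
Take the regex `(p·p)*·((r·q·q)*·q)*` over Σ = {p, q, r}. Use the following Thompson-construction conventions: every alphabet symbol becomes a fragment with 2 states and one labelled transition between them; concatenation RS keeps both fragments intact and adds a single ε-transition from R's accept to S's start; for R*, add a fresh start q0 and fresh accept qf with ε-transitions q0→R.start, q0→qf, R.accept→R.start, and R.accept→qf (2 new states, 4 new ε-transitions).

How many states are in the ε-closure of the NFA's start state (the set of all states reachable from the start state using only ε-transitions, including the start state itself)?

Compute the ε-closure size of each fragment's start state recursively; a symbol fragment's start has no outgoing ε-edge, so its closure is just itself (size 1).
  p·p : same as the first factor's closure: C = 1
  (p·p)* : new start has ε-edges to the inner start and to the new accept, so C = 2 + 1 = 3
  r·q·q : same as the first factor's closure: C = 1
  (r·q·q)* : the star's fresh start ε-reaches both the body's start and the fresh accept: C = 2 + 1 = 3
  (r·q·q)*·q : C = 3 + 1 = 4 (closure spills across the concat boundary because the left factor accepts ε)
  ((r·q·q)*·q)* : new start has ε-edges to the inner start and to the new accept, so C = 2 + 4 = 6
  (p·p)*·((r·q·q)*·q)* : the left operand accepts ε, so the closure extends into the next operand (via the concat ε-link); C = 3 + 6 = 9

9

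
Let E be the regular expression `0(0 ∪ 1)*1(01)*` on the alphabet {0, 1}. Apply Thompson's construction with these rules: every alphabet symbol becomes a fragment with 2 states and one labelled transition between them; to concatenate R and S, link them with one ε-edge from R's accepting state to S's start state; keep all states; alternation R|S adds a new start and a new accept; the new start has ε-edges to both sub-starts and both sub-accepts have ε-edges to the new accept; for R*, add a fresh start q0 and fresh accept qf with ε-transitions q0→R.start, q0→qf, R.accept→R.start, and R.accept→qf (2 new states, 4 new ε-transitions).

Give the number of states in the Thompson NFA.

18

Recursing over subexpressions:
Each of the 6 symbol leaves contributes a 2-state fragment.
  0 ∪ 1 = 6 states
  (0 ∪ 1)* = 8 states
  01 = 4 states
  (01)* = 6 states
  0(0 ∪ 1)*1(01)* = 18 states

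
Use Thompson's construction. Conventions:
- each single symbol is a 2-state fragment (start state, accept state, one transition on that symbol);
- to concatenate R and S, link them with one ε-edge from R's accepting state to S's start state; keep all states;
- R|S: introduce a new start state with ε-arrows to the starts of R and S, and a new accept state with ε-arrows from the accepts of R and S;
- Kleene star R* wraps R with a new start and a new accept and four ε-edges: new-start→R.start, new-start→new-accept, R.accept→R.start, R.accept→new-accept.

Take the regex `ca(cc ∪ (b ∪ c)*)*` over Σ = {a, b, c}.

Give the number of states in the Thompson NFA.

By structural recursion:
Each of the 6 symbol leaves contributes a 2-state fragment.
  cc : 4 states
  b ∪ c : 6 states
  (b ∪ c)* : 8 states
  cc ∪ (b ∪ c)* : 14 states
  (cc ∪ (b ∪ c)*)* : 16 states
  ca(cc ∪ (b ∪ c)*)* : 20 states

20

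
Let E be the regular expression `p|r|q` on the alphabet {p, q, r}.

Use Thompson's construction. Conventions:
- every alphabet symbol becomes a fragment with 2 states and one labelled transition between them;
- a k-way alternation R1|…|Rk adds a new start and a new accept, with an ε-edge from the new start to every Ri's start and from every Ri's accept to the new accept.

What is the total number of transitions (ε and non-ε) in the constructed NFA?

9

Building bottom-up:
Each of the 3 symbol leaves contributes 1 transition (1 symbol, 0 ε).
  p|r|q → 9 transitions (3 symbol, 6 ε)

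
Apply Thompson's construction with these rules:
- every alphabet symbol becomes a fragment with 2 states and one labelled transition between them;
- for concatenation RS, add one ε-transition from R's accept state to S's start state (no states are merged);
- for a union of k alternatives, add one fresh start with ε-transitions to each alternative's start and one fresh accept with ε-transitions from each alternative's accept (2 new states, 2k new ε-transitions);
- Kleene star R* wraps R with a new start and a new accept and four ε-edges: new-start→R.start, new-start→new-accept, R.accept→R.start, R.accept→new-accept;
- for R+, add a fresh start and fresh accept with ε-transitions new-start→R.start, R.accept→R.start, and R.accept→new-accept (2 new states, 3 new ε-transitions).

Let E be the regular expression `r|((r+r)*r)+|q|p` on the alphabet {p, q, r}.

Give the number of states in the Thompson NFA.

20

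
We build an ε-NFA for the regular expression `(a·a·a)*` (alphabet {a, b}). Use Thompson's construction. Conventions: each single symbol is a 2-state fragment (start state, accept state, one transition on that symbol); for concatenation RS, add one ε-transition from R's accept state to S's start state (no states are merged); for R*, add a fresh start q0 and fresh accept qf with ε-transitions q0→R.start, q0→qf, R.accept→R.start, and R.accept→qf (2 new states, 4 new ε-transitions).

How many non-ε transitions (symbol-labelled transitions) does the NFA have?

3

Recursing over subexpressions:
Each of the 3 symbol leaves contributes exactly 1 symbol transition.
  a·a·a → 3 symbol transitions
  (a·a·a)* → 3 symbol transitions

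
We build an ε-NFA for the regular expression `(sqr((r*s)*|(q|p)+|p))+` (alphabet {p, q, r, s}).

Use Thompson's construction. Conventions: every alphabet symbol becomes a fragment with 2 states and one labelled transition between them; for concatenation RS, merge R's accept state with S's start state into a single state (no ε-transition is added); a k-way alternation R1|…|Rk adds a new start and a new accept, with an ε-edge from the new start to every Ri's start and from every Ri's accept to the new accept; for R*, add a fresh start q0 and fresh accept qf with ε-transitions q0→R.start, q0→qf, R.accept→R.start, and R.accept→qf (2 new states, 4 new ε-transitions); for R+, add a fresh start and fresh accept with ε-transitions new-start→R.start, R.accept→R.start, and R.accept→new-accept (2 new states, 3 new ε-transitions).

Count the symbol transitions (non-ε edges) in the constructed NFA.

Bottom-up over the parse tree:
Each of the 8 symbol leaves contributes exactly 1 symbol transition.
  r* = 1 symbol transition
  r*s = 2 symbol transitions
  (r*s)* = 2 symbol transitions
  q|p = 2 symbol transitions
  (q|p)+ = 2 symbol transitions
  (r*s)*|(q|p)+|p = 5 symbol transitions
  sqr((r*s)*|(q|p)+|p) = 8 symbol transitions
  (sqr((r*s)*|(q|p)+|p))+ = 8 symbol transitions

8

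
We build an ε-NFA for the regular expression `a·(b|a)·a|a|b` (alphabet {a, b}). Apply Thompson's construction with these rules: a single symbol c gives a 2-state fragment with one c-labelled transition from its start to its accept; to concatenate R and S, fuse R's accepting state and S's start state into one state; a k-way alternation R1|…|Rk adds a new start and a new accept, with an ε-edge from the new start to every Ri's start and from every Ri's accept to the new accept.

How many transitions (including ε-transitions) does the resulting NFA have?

16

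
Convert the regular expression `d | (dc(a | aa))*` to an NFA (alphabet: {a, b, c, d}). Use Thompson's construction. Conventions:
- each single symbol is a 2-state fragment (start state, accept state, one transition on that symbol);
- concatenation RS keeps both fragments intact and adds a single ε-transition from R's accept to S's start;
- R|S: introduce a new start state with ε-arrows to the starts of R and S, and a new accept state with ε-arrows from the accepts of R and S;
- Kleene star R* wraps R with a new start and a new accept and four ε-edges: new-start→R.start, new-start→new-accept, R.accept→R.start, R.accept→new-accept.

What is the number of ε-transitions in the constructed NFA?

15

By structural recursion:
Each of the 6 symbol leaves contributes 0 ε-transitions.
  aa = 1 ε-transition
  a | aa = 5 ε-transitions
  dc(a | aa) = 7 ε-transitions
  (dc(a | aa))* = 11 ε-transitions
  d | (dc(a | aa))* = 15 ε-transitions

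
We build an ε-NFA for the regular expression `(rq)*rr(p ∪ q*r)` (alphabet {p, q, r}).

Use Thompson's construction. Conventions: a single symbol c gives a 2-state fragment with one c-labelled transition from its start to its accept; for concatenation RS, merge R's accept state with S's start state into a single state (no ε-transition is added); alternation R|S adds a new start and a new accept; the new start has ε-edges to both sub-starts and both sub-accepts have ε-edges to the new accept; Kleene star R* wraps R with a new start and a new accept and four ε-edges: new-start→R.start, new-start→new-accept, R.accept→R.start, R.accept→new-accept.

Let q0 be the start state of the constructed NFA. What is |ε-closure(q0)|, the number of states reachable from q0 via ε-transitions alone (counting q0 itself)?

Compute the ε-closure size of each fragment's start state recursively; a symbol fragment's start has no outgoing ε-edge, so its closure is just itself (size 1).
  rq — C equals the left operand's closure size = 1 (its accept is not ε-reachable, so the closure stops there)
  (rq)* — C = 1 (new start) + 1 (body) + 1 (new accept) = 3
  q* — C = 1 (new start) + 1 (body) + 1 (new accept) = 3
  q*r — C = 3 + (1−1) = 3 (closure spills across the concat boundary because the left factor accepts ε)
  p ∪ q*r — new start ε-reaches every alternative's start; none of them accept ε, so the new accept is not reached: C = 1 + 1 + 3 = 5
  (rq)*rr(p ∪ q*r) — C = 3 + (1−1) = 3 (closure spills across the concat boundary because the left factor accepts ε)

3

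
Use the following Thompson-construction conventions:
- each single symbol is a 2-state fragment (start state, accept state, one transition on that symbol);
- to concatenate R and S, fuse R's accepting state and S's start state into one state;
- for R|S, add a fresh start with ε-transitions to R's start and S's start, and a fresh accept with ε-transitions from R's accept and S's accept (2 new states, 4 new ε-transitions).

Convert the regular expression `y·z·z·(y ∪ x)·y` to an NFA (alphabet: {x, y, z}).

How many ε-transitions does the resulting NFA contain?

Per subexpression:
Each of the 6 symbol leaves contributes 0 ε-transitions.
  y ∪ x = 4 ε-transitions
  y·z·z·(y ∪ x)·y = 4 ε-transitions

4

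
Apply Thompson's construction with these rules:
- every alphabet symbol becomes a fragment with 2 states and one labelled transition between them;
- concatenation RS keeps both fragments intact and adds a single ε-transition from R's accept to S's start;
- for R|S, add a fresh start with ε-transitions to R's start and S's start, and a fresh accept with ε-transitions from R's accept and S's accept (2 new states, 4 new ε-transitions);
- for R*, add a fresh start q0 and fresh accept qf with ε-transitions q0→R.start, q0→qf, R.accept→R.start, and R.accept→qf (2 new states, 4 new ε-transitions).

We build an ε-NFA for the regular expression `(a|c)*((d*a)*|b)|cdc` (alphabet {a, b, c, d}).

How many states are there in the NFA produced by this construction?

Bottom-up over the parse tree:
Each of the 8 symbol leaves contributes a 2-state fragment.
  a|c — 6 states
  (a|c)* — 8 states
  d* — 4 states
  d*a — 6 states
  (d*a)* — 8 states
  (d*a)*|b — 12 states
  (a|c)*((d*a)*|b) — 20 states
  cdc — 6 states
  (a|c)*((d*a)*|b)|cdc — 28 states

28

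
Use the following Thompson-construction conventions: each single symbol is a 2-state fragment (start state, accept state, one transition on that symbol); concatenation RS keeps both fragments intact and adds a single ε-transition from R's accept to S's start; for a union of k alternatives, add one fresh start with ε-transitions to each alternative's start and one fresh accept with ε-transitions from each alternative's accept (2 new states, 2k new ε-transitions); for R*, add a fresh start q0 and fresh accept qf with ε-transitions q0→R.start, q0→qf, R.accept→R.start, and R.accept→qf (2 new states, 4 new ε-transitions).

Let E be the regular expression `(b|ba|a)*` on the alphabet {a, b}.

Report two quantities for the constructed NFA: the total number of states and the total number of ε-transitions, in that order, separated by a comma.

12, 11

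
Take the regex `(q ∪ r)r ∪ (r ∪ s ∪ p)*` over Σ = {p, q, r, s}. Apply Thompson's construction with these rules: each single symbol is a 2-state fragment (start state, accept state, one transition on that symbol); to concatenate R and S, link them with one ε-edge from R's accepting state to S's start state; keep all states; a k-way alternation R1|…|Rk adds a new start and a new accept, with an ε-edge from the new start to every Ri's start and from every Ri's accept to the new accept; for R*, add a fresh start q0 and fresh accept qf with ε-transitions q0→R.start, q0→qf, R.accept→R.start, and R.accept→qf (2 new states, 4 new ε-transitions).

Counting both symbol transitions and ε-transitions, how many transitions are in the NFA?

By structural recursion:
Each of the 6 symbol leaves contributes 1 transition (1 symbol, 0 ε).
  q ∪ r → 6 transitions (2 symbol, 4 ε)
  (q ∪ r)r → 8 transitions (3 symbol, 5 ε)
  r ∪ s ∪ p → 9 transitions (3 symbol, 6 ε)
  (r ∪ s ∪ p)* → 13 transitions (3 symbol, 10 ε)
  (q ∪ r)r ∪ (r ∪ s ∪ p)* → 25 transitions (6 symbol, 19 ε)

25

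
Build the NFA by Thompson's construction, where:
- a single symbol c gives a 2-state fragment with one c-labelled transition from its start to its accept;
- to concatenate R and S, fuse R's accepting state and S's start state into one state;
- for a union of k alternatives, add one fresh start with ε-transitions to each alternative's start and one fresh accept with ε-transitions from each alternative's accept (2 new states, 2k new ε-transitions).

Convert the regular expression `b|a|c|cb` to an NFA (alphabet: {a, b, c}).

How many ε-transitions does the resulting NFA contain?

8

Bottom-up over the parse tree:
Each of the 5 symbol leaves contributes 0 ε-transitions.
  cb — 0 ε-transitions
  b|a|c|cb — 8 ε-transitions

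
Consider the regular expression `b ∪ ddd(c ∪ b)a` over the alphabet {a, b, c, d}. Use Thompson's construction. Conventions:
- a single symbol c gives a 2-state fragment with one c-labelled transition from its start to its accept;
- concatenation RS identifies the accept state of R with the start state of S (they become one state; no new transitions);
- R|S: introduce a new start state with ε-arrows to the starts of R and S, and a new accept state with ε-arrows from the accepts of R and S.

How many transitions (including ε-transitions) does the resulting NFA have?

Bottom-up over the parse tree:
Each of the 7 symbol leaves contributes 1 transition (1 symbol, 0 ε).
  c ∪ b : 6 transitions (2 symbol, 4 ε)
  ddd(c ∪ b)a : 10 transitions (6 symbol, 4 ε)
  b ∪ ddd(c ∪ b)a : 15 transitions (7 symbol, 8 ε)

15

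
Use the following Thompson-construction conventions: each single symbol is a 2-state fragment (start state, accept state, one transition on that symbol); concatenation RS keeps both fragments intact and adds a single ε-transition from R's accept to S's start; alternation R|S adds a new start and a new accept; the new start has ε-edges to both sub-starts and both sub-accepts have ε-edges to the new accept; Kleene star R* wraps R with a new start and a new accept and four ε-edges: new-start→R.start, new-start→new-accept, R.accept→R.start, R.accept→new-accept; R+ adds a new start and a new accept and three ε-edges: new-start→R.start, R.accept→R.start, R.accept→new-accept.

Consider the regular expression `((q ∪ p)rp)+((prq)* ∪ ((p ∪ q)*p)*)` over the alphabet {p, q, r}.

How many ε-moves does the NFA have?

33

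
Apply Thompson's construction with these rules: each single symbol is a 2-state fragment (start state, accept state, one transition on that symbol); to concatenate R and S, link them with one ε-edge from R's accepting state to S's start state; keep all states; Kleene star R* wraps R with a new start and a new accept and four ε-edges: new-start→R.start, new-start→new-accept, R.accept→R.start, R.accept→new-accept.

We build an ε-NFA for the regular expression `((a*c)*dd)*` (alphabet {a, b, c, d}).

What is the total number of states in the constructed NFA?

14

By structural recursion:
Each of the 4 symbol leaves contributes a 2-state fragment.
  a* → 4 states
  a*c → 6 states
  (a*c)* → 8 states
  (a*c)*dd → 12 states
  ((a*c)*dd)* → 14 states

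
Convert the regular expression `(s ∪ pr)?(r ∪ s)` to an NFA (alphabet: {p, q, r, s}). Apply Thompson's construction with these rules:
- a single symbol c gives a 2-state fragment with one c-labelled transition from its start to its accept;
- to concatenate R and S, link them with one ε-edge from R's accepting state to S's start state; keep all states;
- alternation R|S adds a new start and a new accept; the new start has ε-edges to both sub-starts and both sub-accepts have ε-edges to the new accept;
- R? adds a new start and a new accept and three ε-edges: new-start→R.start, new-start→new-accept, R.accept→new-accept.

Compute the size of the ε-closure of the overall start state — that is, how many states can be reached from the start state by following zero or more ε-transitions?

8

Compute the ε-closure size of each fragment's start state recursively; a symbol fragment's start has no outgoing ε-edge, so its closure is just itself (size 1).
  pr → same as the first factor's closure: C = 1
  s ∪ pr → C = 1 + 1 + 1 = 3 (the new accept is not ε-reachable since no branch accepts ε)
  (s ∪ pr)? → new start has ε-edges to the inner start and to the new accept, so C = 2 + 3 = 5
  r ∪ s → C = 1 + 1 + 1 = 3 (the new accept is not ε-reachable since no branch accepts ε)
  (s ∪ pr)?(r ∪ s) → C = 5 + 3 = 8 (closure spills across the concat boundary because the left factor accepts ε)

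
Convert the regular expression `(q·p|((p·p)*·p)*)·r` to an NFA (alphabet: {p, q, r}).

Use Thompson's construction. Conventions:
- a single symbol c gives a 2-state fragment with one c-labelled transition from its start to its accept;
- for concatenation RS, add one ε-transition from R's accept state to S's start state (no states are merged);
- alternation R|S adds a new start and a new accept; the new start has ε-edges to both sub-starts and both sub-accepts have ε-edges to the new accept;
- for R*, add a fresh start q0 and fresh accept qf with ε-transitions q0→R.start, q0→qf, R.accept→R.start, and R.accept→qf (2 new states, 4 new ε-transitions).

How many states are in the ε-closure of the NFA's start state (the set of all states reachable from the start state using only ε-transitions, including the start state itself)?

Compute the ε-closure size of each fragment's start state recursively; a symbol fragment's start has no outgoing ε-edge, so its closure is just itself (size 1).
  q·p : C equals the left operand's closure size = 1 (its accept is not ε-reachable, so the closure stops there)
  p·p : same as the first factor's closure: C = 1
  (p·p)* : new start has ε-edges to the inner start and to the new accept, so C = 2 + 1 = 3
  (p·p)*·p : C = 3 + 1 = 4 (closure spills across the concat boundary because the left factor accepts ε)
  ((p·p)*·p)* : new start has ε-edges to the inner start and to the new accept, so C = 2 + 4 = 6
  q·p|((p·p)*·p)* : C = 1 (new start) + (1 + 6) + 1 (new accept, since some branch ε-reaches its own accept) = 9
  (q·p|((p·p)*·p)*)·r : the left operand accepts ε, so the closure extends into the next operand (via the concat ε-link); C = 9 + 1 = 10

10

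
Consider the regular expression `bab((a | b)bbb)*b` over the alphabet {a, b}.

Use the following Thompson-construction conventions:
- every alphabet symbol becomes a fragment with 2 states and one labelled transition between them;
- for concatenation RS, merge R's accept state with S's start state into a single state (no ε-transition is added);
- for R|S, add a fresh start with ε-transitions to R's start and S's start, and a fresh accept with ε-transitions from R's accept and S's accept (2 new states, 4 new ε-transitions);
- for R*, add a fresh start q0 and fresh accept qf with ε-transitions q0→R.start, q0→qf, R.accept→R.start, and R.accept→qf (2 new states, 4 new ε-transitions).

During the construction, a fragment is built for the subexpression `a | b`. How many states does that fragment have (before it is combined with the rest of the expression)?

6

Fragment for `a | b`:
Each of the 2 symbol leaves contributes a 2-state fragment.
  a | b = 6 states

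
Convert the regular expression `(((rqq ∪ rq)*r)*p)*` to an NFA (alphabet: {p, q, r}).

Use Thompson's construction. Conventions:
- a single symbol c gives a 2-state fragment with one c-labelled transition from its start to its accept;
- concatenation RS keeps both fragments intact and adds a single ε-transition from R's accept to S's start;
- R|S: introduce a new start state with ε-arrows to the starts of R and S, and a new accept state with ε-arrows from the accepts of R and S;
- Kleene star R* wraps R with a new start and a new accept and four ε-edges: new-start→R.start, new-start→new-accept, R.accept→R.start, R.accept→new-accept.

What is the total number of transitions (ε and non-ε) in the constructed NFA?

Per subexpression:
Each of the 7 symbol leaves contributes 1 transition (1 symbol, 0 ε).
  rqq → 5 transitions (3 symbol, 2 ε)
  rq → 3 transitions (2 symbol, 1 ε)
  rqq ∪ rq → 12 transitions (5 symbol, 7 ε)
  (rqq ∪ rq)* → 16 transitions (5 symbol, 11 ε)
  (rqq ∪ rq)*r → 18 transitions (6 symbol, 12 ε)
  ((rqq ∪ rq)*r)* → 22 transitions (6 symbol, 16 ε)
  ((rqq ∪ rq)*r)*p → 24 transitions (7 symbol, 17 ε)
  (((rqq ∪ rq)*r)*p)* → 28 transitions (7 symbol, 21 ε)

28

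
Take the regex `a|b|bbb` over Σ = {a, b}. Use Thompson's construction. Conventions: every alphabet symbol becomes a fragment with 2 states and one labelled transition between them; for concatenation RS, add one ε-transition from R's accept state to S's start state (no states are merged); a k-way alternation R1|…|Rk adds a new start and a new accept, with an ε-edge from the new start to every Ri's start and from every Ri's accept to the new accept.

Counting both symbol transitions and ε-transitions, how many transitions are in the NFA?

13

By structural recursion:
Each of the 5 symbol leaves contributes 1 transition (1 symbol, 0 ε).
  bbb = 5 transitions (3 symbol, 2 ε)
  a|b|bbb = 13 transitions (5 symbol, 8 ε)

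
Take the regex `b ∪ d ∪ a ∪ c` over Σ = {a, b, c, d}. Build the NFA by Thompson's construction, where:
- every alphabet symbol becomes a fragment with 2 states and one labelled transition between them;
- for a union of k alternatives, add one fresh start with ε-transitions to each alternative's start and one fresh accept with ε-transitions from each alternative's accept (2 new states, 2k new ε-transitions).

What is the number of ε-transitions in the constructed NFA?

8

By structural recursion:
Each of the 4 symbol leaves contributes 0 ε-transitions.
  b ∪ d ∪ a ∪ c → 8 ε-transitions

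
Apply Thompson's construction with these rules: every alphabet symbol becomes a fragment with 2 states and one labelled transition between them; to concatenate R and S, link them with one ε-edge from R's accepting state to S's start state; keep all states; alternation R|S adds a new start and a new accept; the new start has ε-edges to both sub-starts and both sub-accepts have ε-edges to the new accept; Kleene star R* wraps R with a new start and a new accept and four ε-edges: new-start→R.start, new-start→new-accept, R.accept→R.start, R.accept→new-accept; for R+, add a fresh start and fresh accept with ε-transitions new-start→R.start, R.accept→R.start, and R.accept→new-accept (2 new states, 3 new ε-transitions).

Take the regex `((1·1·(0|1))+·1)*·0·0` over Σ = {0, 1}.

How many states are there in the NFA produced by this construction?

By structural recursion:
Each of the 7 symbol leaves contributes a 2-state fragment.
  0|1 : 6 states
  1·1·(0|1) : 10 states
  (1·1·(0|1))+ : 12 states
  (1·1·(0|1))+·1 : 14 states
  ((1·1·(0|1))+·1)* : 16 states
  ((1·1·(0|1))+·1)*·0·0 : 20 states

20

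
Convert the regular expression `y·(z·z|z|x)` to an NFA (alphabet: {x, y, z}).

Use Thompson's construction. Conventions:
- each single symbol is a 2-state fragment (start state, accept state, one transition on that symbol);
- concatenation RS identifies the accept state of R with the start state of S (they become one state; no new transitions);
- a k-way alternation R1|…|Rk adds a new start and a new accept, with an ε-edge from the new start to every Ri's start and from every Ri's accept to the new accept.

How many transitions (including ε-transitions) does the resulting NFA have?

Per subexpression:
Each of the 5 symbol leaves contributes 1 transition (1 symbol, 0 ε).
  z·z → 2 transitions (2 symbol, 0 ε)
  z·z|z|x → 10 transitions (4 symbol, 6 ε)
  y·(z·z|z|x) → 11 transitions (5 symbol, 6 ε)

11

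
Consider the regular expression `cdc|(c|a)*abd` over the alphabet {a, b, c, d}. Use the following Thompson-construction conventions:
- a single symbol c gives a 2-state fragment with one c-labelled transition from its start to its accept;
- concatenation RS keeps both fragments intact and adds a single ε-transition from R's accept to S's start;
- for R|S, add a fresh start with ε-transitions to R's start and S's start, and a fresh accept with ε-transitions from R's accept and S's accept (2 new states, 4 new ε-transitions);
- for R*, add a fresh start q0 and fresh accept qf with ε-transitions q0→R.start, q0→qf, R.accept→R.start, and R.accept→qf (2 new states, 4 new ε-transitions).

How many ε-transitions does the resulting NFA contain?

Per subexpression:
Each of the 8 symbol leaves contributes 0 ε-transitions.
  cdc — 2 ε-transitions
  c|a — 4 ε-transitions
  (c|a)* — 8 ε-transitions
  (c|a)*abd — 11 ε-transitions
  cdc|(c|a)*abd — 17 ε-transitions

17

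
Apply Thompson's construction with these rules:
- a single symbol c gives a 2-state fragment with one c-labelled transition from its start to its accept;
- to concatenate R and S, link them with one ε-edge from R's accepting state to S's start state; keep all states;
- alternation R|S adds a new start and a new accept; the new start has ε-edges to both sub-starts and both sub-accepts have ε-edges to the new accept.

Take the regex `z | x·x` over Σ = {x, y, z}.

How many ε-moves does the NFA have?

Per subexpression:
Each of the 3 symbol leaves contributes 0 ε-transitions.
  x·x — 1 ε-transition
  z | x·x — 5 ε-transitions

5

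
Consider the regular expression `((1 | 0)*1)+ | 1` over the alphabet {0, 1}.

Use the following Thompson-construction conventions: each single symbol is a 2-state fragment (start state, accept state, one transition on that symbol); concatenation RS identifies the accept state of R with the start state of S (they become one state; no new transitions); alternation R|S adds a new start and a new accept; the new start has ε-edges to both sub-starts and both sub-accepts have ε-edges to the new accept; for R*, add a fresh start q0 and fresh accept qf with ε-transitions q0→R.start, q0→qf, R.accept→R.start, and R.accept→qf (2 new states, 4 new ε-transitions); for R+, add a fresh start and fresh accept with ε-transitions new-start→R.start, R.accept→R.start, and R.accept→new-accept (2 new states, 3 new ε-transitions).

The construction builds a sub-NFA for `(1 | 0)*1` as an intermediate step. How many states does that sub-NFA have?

9

Fragment for `(1 | 0)*1`:
Each of the 3 symbol leaves contributes a 2-state fragment.
  1 | 0 — 6 states
  (1 | 0)* — 8 states
  (1 | 0)*1 — 9 states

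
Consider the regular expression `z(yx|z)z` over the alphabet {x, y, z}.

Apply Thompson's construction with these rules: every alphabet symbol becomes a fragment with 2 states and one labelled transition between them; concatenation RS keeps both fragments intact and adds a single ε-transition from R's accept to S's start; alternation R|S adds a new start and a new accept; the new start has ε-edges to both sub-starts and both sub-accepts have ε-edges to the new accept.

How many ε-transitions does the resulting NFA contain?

By structural recursion:
Each of the 5 symbol leaves contributes 0 ε-transitions.
  yx : 1 ε-transition
  yx|z : 5 ε-transitions
  z(yx|z)z : 7 ε-transitions

7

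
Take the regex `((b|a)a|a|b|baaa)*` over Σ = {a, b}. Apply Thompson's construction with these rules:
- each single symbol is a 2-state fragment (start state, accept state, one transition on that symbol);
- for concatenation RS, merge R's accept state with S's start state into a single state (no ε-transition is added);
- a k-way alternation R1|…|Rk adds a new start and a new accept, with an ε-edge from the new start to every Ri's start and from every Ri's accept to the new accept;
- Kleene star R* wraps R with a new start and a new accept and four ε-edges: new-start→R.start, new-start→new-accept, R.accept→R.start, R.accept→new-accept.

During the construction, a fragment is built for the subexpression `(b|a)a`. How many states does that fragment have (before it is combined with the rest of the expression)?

7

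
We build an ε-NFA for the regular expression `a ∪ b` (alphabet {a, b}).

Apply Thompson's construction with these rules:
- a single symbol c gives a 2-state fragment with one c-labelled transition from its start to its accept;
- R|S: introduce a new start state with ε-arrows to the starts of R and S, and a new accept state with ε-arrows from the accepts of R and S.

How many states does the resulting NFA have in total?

6

Per subexpression:
Each of the 2 symbol leaves contributes a 2-state fragment.
  a ∪ b → 6 states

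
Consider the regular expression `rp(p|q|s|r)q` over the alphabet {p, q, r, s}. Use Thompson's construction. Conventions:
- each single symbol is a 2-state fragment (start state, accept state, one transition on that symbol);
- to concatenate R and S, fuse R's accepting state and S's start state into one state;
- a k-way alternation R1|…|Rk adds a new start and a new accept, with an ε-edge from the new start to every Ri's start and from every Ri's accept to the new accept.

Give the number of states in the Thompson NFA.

Recursing over subexpressions:
Each of the 7 symbol leaves contributes a 2-state fragment.
  p|q|s|r — 10 states
  rp(p|q|s|r)q — 13 states

13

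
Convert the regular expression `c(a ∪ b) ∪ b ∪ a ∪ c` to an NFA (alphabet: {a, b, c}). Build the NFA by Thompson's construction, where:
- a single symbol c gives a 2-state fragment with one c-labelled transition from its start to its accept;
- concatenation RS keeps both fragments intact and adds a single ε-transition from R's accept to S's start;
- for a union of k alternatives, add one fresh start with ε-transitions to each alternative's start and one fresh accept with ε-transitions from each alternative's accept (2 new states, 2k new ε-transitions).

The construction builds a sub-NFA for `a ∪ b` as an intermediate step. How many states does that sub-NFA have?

Fragment for `a ∪ b`:
Each of the 2 symbol leaves contributes a 2-state fragment.
  a ∪ b → 6 states

6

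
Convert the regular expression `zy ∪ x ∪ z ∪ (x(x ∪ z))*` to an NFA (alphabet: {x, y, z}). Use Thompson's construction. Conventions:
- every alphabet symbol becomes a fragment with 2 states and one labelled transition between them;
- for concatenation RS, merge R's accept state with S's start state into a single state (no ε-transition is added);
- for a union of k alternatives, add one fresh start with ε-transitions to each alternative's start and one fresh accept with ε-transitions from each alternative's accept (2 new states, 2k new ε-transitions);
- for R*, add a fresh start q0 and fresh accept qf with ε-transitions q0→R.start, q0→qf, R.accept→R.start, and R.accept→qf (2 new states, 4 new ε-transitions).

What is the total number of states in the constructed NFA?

18

By structural recursion:
Each of the 7 symbol leaves contributes a 2-state fragment.
  zy : 3 states
  x ∪ z : 6 states
  x(x ∪ z) : 7 states
  (x(x ∪ z))* : 9 states
  zy ∪ x ∪ z ∪ (x(x ∪ z))* : 18 states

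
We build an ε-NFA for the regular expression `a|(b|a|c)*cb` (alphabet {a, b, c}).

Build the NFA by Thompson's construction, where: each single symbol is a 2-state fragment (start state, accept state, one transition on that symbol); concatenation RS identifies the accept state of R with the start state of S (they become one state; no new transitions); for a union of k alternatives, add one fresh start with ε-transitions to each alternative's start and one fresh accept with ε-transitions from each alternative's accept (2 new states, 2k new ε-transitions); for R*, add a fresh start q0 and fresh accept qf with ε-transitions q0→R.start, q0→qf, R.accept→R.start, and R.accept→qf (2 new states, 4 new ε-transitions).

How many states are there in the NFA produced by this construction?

16

Per subexpression:
Each of the 6 symbol leaves contributes a 2-state fragment.
  b|a|c : 8 states
  (b|a|c)* : 10 states
  (b|a|c)*cb : 12 states
  a|(b|a|c)*cb : 16 states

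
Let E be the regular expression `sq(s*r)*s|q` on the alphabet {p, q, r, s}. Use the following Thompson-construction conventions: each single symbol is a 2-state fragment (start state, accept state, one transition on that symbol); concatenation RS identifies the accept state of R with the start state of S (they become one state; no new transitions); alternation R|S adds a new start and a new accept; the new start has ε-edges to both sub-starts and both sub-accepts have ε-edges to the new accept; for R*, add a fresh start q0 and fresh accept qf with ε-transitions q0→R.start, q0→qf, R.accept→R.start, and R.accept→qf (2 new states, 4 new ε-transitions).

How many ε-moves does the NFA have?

Bottom-up over the parse tree:
Each of the 6 symbol leaves contributes 0 ε-transitions.
  s* — 4 ε-transitions
  s*r — 4 ε-transitions
  (s*r)* — 8 ε-transitions
  sq(s*r)*s — 8 ε-transitions
  sq(s*r)*s|q — 12 ε-transitions

12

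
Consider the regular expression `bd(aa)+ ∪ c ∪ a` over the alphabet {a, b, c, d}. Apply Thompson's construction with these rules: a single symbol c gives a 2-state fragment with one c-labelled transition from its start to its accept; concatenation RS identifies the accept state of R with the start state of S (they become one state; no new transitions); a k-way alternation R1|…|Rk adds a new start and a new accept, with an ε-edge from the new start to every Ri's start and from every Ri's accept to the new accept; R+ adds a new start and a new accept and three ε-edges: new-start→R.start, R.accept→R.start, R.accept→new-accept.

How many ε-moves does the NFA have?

9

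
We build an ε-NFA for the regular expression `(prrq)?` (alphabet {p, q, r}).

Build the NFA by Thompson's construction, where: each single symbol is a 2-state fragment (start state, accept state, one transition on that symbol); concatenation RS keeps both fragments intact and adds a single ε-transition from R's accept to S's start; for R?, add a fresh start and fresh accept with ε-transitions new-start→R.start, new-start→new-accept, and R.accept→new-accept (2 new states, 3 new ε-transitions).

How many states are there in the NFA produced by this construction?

10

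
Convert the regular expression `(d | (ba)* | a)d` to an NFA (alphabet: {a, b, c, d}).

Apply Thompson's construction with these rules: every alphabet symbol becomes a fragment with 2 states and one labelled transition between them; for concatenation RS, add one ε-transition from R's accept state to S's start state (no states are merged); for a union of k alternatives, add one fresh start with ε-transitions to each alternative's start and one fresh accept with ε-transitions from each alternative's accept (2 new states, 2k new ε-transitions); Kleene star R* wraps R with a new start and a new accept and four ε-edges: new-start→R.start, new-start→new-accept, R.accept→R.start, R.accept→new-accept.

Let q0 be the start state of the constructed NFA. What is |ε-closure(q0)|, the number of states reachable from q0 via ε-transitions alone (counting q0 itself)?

Work bottom-up. For each fragment F, track |ε-closure(F.start)| and whether F's accept lies in that closure (i.e. whether F accepts ε). A single-symbol fragment has closure size 1 and does not accept ε.
  ba : |closure| equals the left operand's closure size = 1 (its accept is not ε-reachable, so the closure stops there)
  (ba)* : new start has ε-edges to the inner start and to the new accept, so |closure| = 2 + 1 = 3
  d | (ba)* | a : new start ε-reaches every alternative's start; at least one alternative accepts ε, so the union's new accept is reached too: |closure| = 1 + 1 + 3 + 1 + 1 = 7
  (d | (ba)* | a)d : |closure| = 7 + 1 = 8 (closure spills across the concat boundary because the left factor accepts ε)

8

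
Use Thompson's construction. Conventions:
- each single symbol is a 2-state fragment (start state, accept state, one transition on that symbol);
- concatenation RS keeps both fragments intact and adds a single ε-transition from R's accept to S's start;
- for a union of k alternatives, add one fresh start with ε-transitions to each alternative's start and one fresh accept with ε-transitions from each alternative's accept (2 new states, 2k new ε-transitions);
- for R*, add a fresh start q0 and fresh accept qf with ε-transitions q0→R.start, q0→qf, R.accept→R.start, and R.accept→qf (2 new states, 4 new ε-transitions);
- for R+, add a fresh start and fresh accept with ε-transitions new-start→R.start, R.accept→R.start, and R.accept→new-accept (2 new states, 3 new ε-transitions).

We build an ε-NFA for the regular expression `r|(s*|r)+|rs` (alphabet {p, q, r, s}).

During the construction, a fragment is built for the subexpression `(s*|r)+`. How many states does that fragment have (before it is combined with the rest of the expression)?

Fragment for `(s*|r)+`:
Each of the 2 symbol leaves contributes a 2-state fragment.
  s* : 4 states
  s*|r : 8 states
  (s*|r)+ : 10 states

10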